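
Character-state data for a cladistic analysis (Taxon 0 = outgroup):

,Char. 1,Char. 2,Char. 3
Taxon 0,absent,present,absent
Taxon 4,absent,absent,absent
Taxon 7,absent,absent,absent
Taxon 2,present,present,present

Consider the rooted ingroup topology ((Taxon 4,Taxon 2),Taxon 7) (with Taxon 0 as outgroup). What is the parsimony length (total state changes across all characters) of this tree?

4

Map each character onto ((Taxon 4,Taxon 2),Taxon 7) (rooted by Taxon 0) and count the minimum state changes it requires (Fitch parsimony):
Char. 1: 1; Char. 2: 2; Char. 3: 1.
Total tree length = 4.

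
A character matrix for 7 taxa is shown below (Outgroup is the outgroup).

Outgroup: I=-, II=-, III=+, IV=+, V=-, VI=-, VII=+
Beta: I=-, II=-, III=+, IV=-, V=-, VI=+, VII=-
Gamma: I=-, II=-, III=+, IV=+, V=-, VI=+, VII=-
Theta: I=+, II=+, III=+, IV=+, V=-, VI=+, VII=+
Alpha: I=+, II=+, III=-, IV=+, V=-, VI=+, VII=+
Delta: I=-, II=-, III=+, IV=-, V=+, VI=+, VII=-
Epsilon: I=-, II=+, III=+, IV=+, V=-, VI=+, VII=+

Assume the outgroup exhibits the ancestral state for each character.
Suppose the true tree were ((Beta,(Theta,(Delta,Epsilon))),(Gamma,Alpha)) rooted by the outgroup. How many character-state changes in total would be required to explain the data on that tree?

Map each character onto ((Beta,(Theta,(Delta,Epsilon))),(Gamma,Alpha)) (rooted by Outgroup) and count the minimum state changes it requires (Fitch parsimony):
I: 2; II: 3; III: 1; IV: 2; V: 1; VI: 1; VII: 3.
Total tree length = 13.

13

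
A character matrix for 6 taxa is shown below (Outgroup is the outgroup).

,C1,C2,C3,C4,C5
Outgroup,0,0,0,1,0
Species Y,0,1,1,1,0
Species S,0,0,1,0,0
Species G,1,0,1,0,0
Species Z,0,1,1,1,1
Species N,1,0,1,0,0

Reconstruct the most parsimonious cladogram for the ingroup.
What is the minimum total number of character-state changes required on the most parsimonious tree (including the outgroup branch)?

5

Character polarity is set by the outgroup: the derived state is whichever differs from the outgroup's state, so for C4 the derived state is '0', and for the remaining characters it is '1'.
Only Species G and Species N show the derived state '1' for C1, supporting them as a clade.
C2: derived state '1' in Species Y and Species Z only — synapomorphy for {Species Y, Species Z}.
C3 (derived state '1') is shared by all ingroup taxa — unites the whole ingroup.
C4 (derived state '0') is shared by Species G, Species N, and Species S — a synapomorphy uniting that clade.
C5 (derived state '1') is unique to Species Z (autapomorphy; uninformative for grouping).
Most parsimonious ingroup topology: ((Species Y,Species Z),(Species S,(Species G,Species N))).
Changes per character on this tree: C1: 1; C2: 1; C3: 1; C4: 1; C5: 1.
Total = 5.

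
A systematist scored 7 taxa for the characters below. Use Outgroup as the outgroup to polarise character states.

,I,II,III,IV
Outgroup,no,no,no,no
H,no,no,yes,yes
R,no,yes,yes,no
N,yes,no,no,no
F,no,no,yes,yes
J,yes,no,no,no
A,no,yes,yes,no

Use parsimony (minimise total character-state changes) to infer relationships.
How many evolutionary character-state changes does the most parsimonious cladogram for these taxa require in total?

The outgroup has state 'no' for every character, so 'yes' is the derived state throughout.
Only J and N show the derived state 'yes' for I, supporting them as a clade.
Only A and R show the derived state 'yes' for II, supporting them as a clade.
III (derived state 'yes') is shared by A, F, H, and R — a synapomorphy uniting that clade.
IV: derived state 'yes' in F and H only — synapomorphy for {F, H}.
Most parsimonious ingroup topology: (((H,F),(R,A)),(N,J)).
Changes per character on this tree: I: 1; II: 1; III: 1; IV: 1.
Total = 4.

4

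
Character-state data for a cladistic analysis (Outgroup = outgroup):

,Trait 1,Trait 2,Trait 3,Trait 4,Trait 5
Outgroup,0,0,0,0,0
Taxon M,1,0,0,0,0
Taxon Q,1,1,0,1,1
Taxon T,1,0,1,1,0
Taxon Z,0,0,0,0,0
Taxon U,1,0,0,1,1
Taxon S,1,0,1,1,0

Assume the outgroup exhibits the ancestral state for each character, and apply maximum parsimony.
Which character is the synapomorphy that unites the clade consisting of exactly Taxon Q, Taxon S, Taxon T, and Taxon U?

Trait 4

The outgroup has state '0' for every character, so '1' is the derived state throughout.
Trait 1: derived state '1' in Taxon M, Taxon Q, Taxon S, Taxon T, and Taxon U only — synapomorphy for {Taxon M, Taxon Q, Taxon S, Taxon T, Taxon U}.
Trait 2 (derived state '1') is unique to Taxon Q (autapomorphy; uninformative for grouping).
Only Taxon S and Taxon T show the derived state '1' for Trait 3, supporting them as a clade.
Only Taxon Q, Taxon S, Taxon T, and Taxon U show the derived state '1' for Trait 4, supporting them as a clade.
Only Taxon Q and Taxon U show the derived state '1' for Trait 5, supporting them as a clade.
Most parsimonious ingroup topology: ((Taxon M,((Taxon Q,Taxon U),(Taxon T,Taxon S))),Taxon Z).
The clade {Taxon Q, Taxon S, Taxon T, Taxon U} is supported by Trait 4: its derived state '1' occurs in exactly those taxa and in no other taxon (including the outgroup).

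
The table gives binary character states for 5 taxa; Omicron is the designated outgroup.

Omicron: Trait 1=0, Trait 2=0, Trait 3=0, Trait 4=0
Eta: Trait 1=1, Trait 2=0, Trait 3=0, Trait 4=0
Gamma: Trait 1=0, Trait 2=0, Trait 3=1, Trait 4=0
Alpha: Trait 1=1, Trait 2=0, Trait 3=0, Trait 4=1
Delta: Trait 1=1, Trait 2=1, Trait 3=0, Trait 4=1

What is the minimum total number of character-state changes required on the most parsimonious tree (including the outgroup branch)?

4

The outgroup has state '0' for every character, so '1' is the derived state throughout.
Trait 1 (derived state '1') is shared by Alpha, Delta, and Eta — a synapomorphy uniting that clade.
Trait 2 (derived state '1') is unique to Delta (autapomorphy; uninformative for grouping).
Trait 3 (derived state '1') is unique to Gamma (autapomorphy; uninformative for grouping).
Trait 4 (derived state '1') is shared by Alpha and Delta — a synapomorphy uniting that clade.
Most parsimonious ingroup topology: ((Eta,(Alpha,Delta)),Gamma).
Changes per character on this tree: Trait 1: 1; Trait 2: 1; Trait 3: 1; Trait 4: 1.
Total = 4.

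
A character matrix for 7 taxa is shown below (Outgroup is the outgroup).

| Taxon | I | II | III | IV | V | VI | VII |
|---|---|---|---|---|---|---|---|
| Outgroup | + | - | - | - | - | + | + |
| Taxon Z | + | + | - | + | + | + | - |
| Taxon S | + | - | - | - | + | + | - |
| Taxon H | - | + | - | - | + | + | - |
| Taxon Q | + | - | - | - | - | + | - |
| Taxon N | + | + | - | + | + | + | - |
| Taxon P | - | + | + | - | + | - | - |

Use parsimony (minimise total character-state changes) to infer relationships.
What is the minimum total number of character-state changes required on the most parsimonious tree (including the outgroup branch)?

Character polarity is set by the outgroup: the derived state is whichever differs from the outgroup's state, so for I, VI, VII the derived state is '-', and for the remaining characters it is '+'.
Only Taxon H and Taxon P show the derived state '-' for I, supporting them as a clade.
II (derived state '+') is shared by Taxon H, Taxon N, Taxon P, and Taxon Z — a synapomorphy uniting that clade.
III: derived state '+' in Taxon P only — an autapomorphy, so it tells us nothing about relationships among taxa.
IV: derived state '+' in Taxon N and Taxon Z only — synapomorphy for {Taxon N, Taxon Z}.
Only Taxon H, Taxon N, Taxon P, Taxon S, and Taxon Z show the derived state '+' for V, supporting them as a clade.
VI (derived state '-') is unique to Taxon P (autapomorphy; uninformative for grouping).
VII (derived state '-') is shared by all ingroup taxa — unites the whole ingroup.
Most parsimonious ingroup topology: (Taxon Q,(Taxon S,((Taxon Z,Taxon N),(Taxon H,Taxon P)))).
Changes per character on this tree: I: 1; II: 1; III: 1; IV: 1; V: 1; VI: 1; VII: 1.
Total = 7.

7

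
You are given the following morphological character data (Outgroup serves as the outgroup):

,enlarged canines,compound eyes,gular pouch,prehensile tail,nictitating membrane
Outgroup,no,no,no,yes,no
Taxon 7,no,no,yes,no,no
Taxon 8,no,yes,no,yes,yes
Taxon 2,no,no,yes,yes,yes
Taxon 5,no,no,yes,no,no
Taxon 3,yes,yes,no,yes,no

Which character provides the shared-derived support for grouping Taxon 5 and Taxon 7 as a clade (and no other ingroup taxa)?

Character polarity is set by the outgroup: the derived state is whichever differs from the outgroup's state, so for prehensile tail the derived state is 'no', and for the remaining characters it is 'yes'.
enlarged canines: derived state 'yes' in Taxon 3 only — an autapomorphy, so it tells us nothing about relationships among taxa.
Only Taxon 3 and Taxon 8 show the derived state 'yes' for compound eyes, supporting them as a clade.
gular pouch: derived state 'yes' in Taxon 2, Taxon 5, and Taxon 7 only — synapomorphy for {Taxon 2, Taxon 5, Taxon 7}.
prehensile tail: derived state 'no' in Taxon 5 and Taxon 7 only — synapomorphy for {Taxon 5, Taxon 7}.
nictitating membrane (state 'yes') occurs in Taxon 2 and Taxon 8 but conflicts with the nesting implied by the other characters — most parsimoniously interpreted as homoplasy.
Most parsimonious ingroup topology: (((Taxon 7,Taxon 5),Taxon 2),(Taxon 8,Taxon 3)).
The clade {Taxon 5, Taxon 7} is supported by prehensile tail: its derived state 'no' occurs in exactly those taxa and in no other taxon (including the outgroup).

prehensile tail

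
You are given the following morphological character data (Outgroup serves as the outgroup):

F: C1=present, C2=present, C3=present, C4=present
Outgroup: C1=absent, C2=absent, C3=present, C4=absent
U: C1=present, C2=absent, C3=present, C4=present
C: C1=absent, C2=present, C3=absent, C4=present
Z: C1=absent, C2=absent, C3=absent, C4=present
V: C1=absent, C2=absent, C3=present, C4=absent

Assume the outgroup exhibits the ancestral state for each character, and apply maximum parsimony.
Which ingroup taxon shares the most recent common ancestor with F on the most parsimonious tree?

U

Character polarity is set by the outgroup: the derived state is whichever differs from the outgroup's state, so for C3 the derived state is 'absent', and for the remaining characters it is 'present'.
C1: derived state 'present' in F and U only — synapomorphy for {F, U}.
C2 (state 'present') occurs in C and F but conflicts with the nesting implied by the other characters — most parsimoniously interpreted as homoplasy.
C3: derived state 'absent' in C and Z only — synapomorphy for {C, Z}.
C4: derived state 'present' in C, F, U, and Z only — synapomorphy for {C, F, U, Z}.
Most parsimonious ingroup topology: (((F,U),(Z,C)),V).
F and U form a cherry on this tree, so they are sister taxa.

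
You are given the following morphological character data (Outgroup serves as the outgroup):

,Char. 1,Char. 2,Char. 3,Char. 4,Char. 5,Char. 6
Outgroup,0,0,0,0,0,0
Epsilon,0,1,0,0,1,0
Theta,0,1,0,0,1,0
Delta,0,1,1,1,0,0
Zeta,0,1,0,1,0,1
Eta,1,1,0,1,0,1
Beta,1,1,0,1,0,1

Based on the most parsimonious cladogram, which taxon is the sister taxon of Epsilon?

The outgroup has state '0' for every character, so '1' is the derived state throughout.
Char. 1 (derived state '1') is shared by Beta and Eta — a synapomorphy uniting that clade.
Char. 2 (derived state '1') is shared by all ingroup taxa — unites the whole ingroup.
Char. 3 (derived state '1') is unique to Delta (autapomorphy; uninformative for grouping).
Only Beta, Delta, Eta, and Zeta show the derived state '1' for Char. 4, supporting them as a clade.
Only Epsilon and Theta show the derived state '1' for Char. 5, supporting them as a clade.
Char. 6 (derived state '1') is shared by Beta, Eta, and Zeta — a synapomorphy uniting that clade.
Most parsimonious ingroup topology: ((Epsilon,Theta),(Delta,(Zeta,(Eta,Beta)))).
Epsilon and Theta form a cherry on this tree, so they are sister taxa.

Theta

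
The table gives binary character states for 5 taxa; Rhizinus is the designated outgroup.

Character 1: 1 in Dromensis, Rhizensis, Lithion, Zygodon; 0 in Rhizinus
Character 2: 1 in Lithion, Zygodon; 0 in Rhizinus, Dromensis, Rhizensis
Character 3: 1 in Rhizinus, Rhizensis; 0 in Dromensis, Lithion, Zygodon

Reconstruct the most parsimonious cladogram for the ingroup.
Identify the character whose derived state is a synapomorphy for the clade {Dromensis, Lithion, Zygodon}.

Character 3

Character polarity is set by the outgroup: the derived state is whichever differs from the outgroup's state, so for Character 3 the derived state is '0', and for the remaining characters it is '1'.
All ingroup taxa share the derived state '1' for Character 1; it defines the ingroup but does not resolve relationships within it.
Only Lithion and Zygodon show the derived state '1' for Character 2, supporting them as a clade.
Only Dromensis, Lithion, and Zygodon show the derived state '0' for Character 3, supporting them as a clade.
Most parsimonious ingroup topology: ((Dromensis,(Lithion,Zygodon)),Rhizensis).
The clade {Dromensis, Lithion, Zygodon} is supported by Character 3: its derived state '0' occurs in exactly those taxa and in no other taxon (including the outgroup).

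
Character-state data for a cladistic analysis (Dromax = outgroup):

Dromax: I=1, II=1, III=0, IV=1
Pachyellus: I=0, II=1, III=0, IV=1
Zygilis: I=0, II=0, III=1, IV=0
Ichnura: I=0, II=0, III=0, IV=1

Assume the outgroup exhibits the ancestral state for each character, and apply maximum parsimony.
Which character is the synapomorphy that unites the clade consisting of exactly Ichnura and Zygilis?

Character polarity is set by the outgroup: the derived state is whichever differs from the outgroup's state, so for I, II, IV the derived state is '0', and for the remaining characters it is '1'.
All ingroup taxa share the derived state '0' for I; it defines the ingroup but does not resolve relationships within it.
Only Ichnura and Zygilis show the derived state '0' for II, supporting them as a clade.
III (derived state '1') is unique to Zygilis (autapomorphy; uninformative for grouping).
IV (derived state '0') is unique to Zygilis (autapomorphy; uninformative for grouping).
Most parsimonious ingroup topology: (Pachyellus,(Zygilis,Ichnura)).
The clade {Ichnura, Zygilis} is supported by II: its derived state '0' occurs in exactly those taxa and in no other taxon (including the outgroup).

II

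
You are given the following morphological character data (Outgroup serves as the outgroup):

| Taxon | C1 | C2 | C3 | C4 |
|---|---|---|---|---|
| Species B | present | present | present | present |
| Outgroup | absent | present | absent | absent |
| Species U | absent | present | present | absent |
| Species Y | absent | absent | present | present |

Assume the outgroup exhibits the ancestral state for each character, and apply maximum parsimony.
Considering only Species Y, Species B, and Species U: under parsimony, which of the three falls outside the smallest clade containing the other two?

Species U

Character polarity is set by the outgroup: the derived state is whichever differs from the outgroup's state, so for C2 the derived state is 'absent', and for the remaining characters it is 'present'.
C1 (derived state 'present') is unique to Species B (autapomorphy; uninformative for grouping).
C2 (derived state 'absent') is unique to Species Y (autapomorphy; uninformative for grouping).
All ingroup taxa share the derived state 'present' for C3; it defines the ingroup but does not resolve relationships within it.
C4 (derived state 'present') is shared by Species B and Species Y — a synapomorphy uniting that clade.
Most parsimonious ingroup topology: ((Species B,Species Y),Species U).
Species B and Species Y share a more recent common ancestor with each other than either does with Species U, so Species U is the least closely related of the three.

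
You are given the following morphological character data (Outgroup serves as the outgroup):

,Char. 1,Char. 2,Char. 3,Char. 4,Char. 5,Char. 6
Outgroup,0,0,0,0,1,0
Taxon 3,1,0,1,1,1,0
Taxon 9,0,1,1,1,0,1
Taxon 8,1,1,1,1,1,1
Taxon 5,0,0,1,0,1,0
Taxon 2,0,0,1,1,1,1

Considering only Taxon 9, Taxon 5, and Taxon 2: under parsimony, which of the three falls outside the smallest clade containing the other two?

Taxon 5

Character polarity is set by the outgroup: the derived state is whichever differs from the outgroup's state, so for Char. 5 the derived state is '0', and for the remaining characters it is '1'.
Char. 1 groups Taxon 3 and Taxon 8, which is incompatible with the clades supported by the remaining characters; treating it as convergent (homoplasy) costs fewer steps than any alternative tree.
Char. 2: derived state '1' in Taxon 8 and Taxon 9 only — synapomorphy for {Taxon 8, Taxon 9}.
All ingroup taxa share the derived state '1' for Char. 3; it defines the ingroup but does not resolve relationships within it.
Only Taxon 2, Taxon 3, Taxon 8, and Taxon 9 show the derived state '1' for Char. 4, supporting them as a clade.
Char. 5 (derived state '0') is unique to Taxon 9 (autapomorphy; uninformative for grouping).
Char. 6 (derived state '1') is shared by Taxon 2, Taxon 8, and Taxon 9 — a synapomorphy uniting that clade.
Most parsimonious ingroup topology: ((Taxon 3,((Taxon 9,Taxon 8),Taxon 2)),Taxon 5).
Taxon 2 and Taxon 9 share a more recent common ancestor with each other than either does with Taxon 5, so Taxon 5 is the least closely related of the three.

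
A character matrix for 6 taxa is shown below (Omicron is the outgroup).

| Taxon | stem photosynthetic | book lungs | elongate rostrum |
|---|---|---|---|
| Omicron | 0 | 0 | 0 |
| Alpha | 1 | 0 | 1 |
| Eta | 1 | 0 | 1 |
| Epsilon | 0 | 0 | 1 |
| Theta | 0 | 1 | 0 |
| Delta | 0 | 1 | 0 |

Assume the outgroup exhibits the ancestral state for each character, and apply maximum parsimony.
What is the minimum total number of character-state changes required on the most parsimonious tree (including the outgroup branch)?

The outgroup has state '0' for every character, so '1' is the derived state throughout.
stem photosynthetic: derived state '1' in Alpha and Eta only — synapomorphy for {Alpha, Eta}.
book lungs (derived state '1') is shared by Delta and Theta — a synapomorphy uniting that clade.
elongate rostrum: derived state '1' in Alpha, Epsilon, and Eta only — synapomorphy for {Alpha, Epsilon, Eta}.
Most parsimonious ingroup topology: (((Alpha,Eta),Epsilon),(Theta,Delta)).
Changes per character on this tree: stem photosynthetic: 1; book lungs: 1; elongate rostrum: 1.
Total = 3.

3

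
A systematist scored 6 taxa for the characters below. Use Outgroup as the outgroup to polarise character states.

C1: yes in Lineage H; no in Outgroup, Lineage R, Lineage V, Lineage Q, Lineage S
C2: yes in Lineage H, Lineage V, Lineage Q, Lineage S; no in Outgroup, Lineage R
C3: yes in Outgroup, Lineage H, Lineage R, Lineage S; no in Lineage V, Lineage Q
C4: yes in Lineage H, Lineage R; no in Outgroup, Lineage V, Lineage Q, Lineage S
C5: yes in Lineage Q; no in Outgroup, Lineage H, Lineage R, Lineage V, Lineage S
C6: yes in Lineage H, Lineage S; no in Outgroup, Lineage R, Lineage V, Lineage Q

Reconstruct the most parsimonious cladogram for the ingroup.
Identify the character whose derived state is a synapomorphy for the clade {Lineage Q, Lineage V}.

Character polarity is set by the outgroup: the derived state is whichever differs from the outgroup's state, so for C3 the derived state is 'no', and for the remaining characters it is 'yes'.
C1: derived state 'yes' in Lineage H only — an autapomorphy, so it tells us nothing about relationships among taxa.
Only Lineage H, Lineage Q, Lineage S, and Lineage V show the derived state 'yes' for C2, supporting them as a clade.
Only Lineage Q and Lineage V show the derived state 'no' for C3, supporting them as a clade.
C4 (state 'yes') occurs in Lineage H and Lineage R but conflicts with the nesting implied by the other characters — most parsimoniously interpreted as homoplasy.
C5 (derived state 'yes') is unique to Lineage Q (autapomorphy; uninformative for grouping).
C6: derived state 'yes' in Lineage H and Lineage S only — synapomorphy for {Lineage H, Lineage S}.
Most parsimonious ingroup topology: (((Lineage H,Lineage S),(Lineage V,Lineage Q)),Lineage R).
The clade {Lineage Q, Lineage V} is supported by C3: its derived state 'no' occurs in exactly those taxa and in no other taxon (including the outgroup).

C3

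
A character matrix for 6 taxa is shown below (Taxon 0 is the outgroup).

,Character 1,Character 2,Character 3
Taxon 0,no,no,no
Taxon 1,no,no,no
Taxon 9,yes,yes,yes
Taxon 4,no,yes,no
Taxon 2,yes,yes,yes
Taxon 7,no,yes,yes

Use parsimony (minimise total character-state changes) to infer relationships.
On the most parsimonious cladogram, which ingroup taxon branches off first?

The outgroup has state 'no' for every character, so 'yes' is the derived state throughout.
Character 1: derived state 'yes' in Taxon 2 and Taxon 9 only — synapomorphy for {Taxon 2, Taxon 9}.
Only Taxon 2, Taxon 4, Taxon 7, and Taxon 9 show the derived state 'yes' for Character 2, supporting them as a clade.
Character 3: derived state 'yes' in Taxon 2, Taxon 7, and Taxon 9 only — synapomorphy for {Taxon 2, Taxon 7, Taxon 9}.
Most parsimonious ingroup topology: (Taxon 1,(((Taxon 9,Taxon 2),Taxon 7),Taxon 4)).
Taxon 1 is sister to the clade containing all other ingroup taxa, so it is the earliest-diverging (most basal) ingroup lineage.

Taxon 1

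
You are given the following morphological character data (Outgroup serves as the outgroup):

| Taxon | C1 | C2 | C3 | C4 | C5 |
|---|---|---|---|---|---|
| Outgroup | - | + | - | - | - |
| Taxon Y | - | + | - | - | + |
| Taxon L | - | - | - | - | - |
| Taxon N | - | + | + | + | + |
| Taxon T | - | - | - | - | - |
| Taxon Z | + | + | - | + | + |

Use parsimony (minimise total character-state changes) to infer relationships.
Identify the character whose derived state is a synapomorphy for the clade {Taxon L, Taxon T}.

Character polarity is set by the outgroup: the derived state is whichever differs from the outgroup's state, so for C2 the derived state is '-', and for the remaining characters it is '+'.
C1 (derived state '+') is unique to Taxon Z (autapomorphy; uninformative for grouping).
Only Taxon L and Taxon T show the derived state '-' for C2, supporting them as a clade.
C3 (derived state '+') is unique to Taxon N (autapomorphy; uninformative for grouping).
C4 (derived state '+') is shared by Taxon N and Taxon Z — a synapomorphy uniting that clade.
C5: derived state '+' in Taxon N, Taxon Y, and Taxon Z only — synapomorphy for {Taxon N, Taxon Y, Taxon Z}.
Most parsimonious ingroup topology: ((Taxon Y,(Taxon N,Taxon Z)),(Taxon L,Taxon T)).
The clade {Taxon L, Taxon T} is supported by C2: its derived state '-' occurs in exactly those taxa and in no other taxon (including the outgroup).

C2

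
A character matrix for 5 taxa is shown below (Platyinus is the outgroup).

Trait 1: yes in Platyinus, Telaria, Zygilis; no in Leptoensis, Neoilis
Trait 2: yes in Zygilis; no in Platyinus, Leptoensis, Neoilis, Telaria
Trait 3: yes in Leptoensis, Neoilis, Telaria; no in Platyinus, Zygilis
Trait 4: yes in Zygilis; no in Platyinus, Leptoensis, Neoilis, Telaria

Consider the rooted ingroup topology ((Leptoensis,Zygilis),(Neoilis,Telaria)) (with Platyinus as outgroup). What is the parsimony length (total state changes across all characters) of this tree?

6

Map each character onto ((Leptoensis,Zygilis),(Neoilis,Telaria)) (rooted by Platyinus) and count the minimum state changes it requires (Fitch parsimony):
Trait 1: 2; Trait 2: 1; Trait 3: 2; Trait 4: 1.
Total tree length = 6.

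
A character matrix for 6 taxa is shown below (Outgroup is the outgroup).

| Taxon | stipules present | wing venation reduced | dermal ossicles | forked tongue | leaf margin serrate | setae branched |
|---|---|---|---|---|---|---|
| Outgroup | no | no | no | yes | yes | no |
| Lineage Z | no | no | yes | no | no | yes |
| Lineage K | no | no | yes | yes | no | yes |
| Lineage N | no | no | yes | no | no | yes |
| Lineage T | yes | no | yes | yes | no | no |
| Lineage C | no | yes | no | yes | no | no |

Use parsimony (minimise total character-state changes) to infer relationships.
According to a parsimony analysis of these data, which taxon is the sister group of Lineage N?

Character polarity is set by the outgroup: the derived state is whichever differs from the outgroup's state, so for forked tongue, leaf margin serrate the derived state is 'no', and for the remaining characters it is 'yes'.
stipules present (derived state 'yes') is unique to Lineage T (autapomorphy; uninformative for grouping).
wing venation reduced: derived state 'yes' in Lineage C only — an autapomorphy, so it tells us nothing about relationships among taxa.
dermal ossicles (derived state 'yes') is shared by Lineage K, Lineage N, Lineage T, and Lineage Z — a synapomorphy uniting that clade.
forked tongue (derived state 'no') is shared by Lineage N and Lineage Z — a synapomorphy uniting that clade.
All ingroup taxa share the derived state 'no' for leaf margin serrate; it defines the ingroup but does not resolve relationships within it.
Only Lineage K, Lineage N, and Lineage Z show the derived state 'yes' for setae branched, supporting them as a clade.
Most parsimonious ingroup topology: ((((Lineage Z,Lineage N),Lineage K),Lineage T),Lineage C).
Lineage N and Lineage Z form a cherry on this tree, so they are sister taxa.

Lineage Z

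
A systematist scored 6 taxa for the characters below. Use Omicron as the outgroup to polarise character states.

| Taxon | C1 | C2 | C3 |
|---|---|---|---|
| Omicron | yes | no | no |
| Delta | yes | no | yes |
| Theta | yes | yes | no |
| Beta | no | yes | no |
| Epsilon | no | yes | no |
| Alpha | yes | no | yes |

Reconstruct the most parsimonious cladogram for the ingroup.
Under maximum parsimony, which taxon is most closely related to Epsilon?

Character polarity is set by the outgroup: the derived state is whichever differs from the outgroup's state, so for C1 the derived state is 'no', and for the remaining characters it is 'yes'.
C1 (derived state 'no') is shared by Beta and Epsilon — a synapomorphy uniting that clade.
Only Beta, Epsilon, and Theta show the derived state 'yes' for C2, supporting them as a clade.
Only Alpha and Delta show the derived state 'yes' for C3, supporting them as a clade.
Most parsimonious ingroup topology: ((Delta,Alpha),(Theta,(Beta,Epsilon))).
Epsilon and Beta form a cherry on this tree, so they are sister taxa.

Beta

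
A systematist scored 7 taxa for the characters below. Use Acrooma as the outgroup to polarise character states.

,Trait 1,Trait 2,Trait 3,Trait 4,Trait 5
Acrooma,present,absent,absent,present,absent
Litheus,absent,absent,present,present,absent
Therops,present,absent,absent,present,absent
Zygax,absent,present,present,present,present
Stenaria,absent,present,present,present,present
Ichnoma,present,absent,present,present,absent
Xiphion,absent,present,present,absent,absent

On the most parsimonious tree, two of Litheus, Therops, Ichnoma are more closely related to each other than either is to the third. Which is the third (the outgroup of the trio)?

Character polarity is set by the outgroup: the derived state is whichever differs from the outgroup's state, so for Trait 1, Trait 4 the derived state is 'absent', and for the remaining characters it is 'present'.
Trait 1 (derived state 'absent') is shared by Litheus, Stenaria, Xiphion, and Zygax — a synapomorphy uniting that clade.
Trait 2: derived state 'present' in Stenaria, Xiphion, and Zygax only — synapomorphy for {Stenaria, Xiphion, Zygax}.
Trait 3 (derived state 'present') is shared by Ichnoma, Litheus, Stenaria, Xiphion, and Zygax — a synapomorphy uniting that clade.
Trait 4 (derived state 'absent') is unique to Xiphion (autapomorphy; uninformative for grouping).
Trait 5: derived state 'present' in Stenaria and Zygax only — synapomorphy for {Stenaria, Zygax}.
Most parsimonious ingroup topology: (((Litheus,((Zygax,Stenaria),Xiphion)),Ichnoma),Therops).
Litheus and Ichnoma share a more recent common ancestor with each other than either does with Therops, so Therops is the least closely related of the three.

Therops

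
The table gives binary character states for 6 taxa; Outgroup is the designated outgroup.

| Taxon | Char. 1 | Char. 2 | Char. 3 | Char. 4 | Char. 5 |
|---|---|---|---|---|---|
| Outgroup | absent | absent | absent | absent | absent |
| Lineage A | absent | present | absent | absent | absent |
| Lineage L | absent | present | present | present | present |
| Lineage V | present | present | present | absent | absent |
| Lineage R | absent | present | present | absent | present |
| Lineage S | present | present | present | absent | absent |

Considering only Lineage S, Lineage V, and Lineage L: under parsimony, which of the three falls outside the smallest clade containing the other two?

The outgroup has state 'absent' for every character, so 'present' is the derived state throughout.
Only Lineage S and Lineage V show the derived state 'present' for Char. 1, supporting them as a clade.
Char. 2 (derived state 'present') is shared by all ingroup taxa — unites the whole ingroup.
Char. 3 (derived state 'present') is shared by Lineage L, Lineage R, Lineage S, and Lineage V — a synapomorphy uniting that clade.
Char. 4 (derived state 'present') is unique to Lineage L (autapomorphy; uninformative for grouping).
Char. 5 (derived state 'present') is shared by Lineage L and Lineage R — a synapomorphy uniting that clade.
Most parsimonious ingroup topology: (Lineage A,((Lineage L,Lineage R),(Lineage V,Lineage S))).
Lineage S and Lineage V share a more recent common ancestor with each other than either does with Lineage L, so Lineage L is the least closely related of the three.

Lineage L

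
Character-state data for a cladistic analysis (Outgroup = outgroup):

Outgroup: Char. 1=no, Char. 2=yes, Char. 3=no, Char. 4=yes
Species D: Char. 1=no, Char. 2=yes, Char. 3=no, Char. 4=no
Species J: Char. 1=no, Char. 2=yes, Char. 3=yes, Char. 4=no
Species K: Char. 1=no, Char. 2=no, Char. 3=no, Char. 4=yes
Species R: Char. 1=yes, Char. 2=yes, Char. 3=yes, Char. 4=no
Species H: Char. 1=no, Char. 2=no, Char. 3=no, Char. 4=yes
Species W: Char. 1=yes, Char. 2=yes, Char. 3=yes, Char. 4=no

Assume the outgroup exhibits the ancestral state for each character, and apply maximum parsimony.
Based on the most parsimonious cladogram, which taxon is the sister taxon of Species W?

Character polarity is set by the outgroup: the derived state is whichever differs from the outgroup's state, so for Char. 2, Char. 4 the derived state is 'no', and for the remaining characters it is 'yes'.
Char. 1: derived state 'yes' in Species R and Species W only — synapomorphy for {Species R, Species W}.
Char. 2: derived state 'no' in Species H and Species K only — synapomorphy for {Species H, Species K}.
Char. 3: derived state 'yes' in Species J, Species R, and Species W only — synapomorphy for {Species J, Species R, Species W}.
Only Species D, Species J, Species R, and Species W show the derived state 'no' for Char. 4, supporting them as a clade.
Most parsimonious ingroup topology: ((Species D,(Species J,(Species R,Species W))),(Species K,Species H)).
Species W and Species R form a cherry on this tree, so they are sister taxa.

Species R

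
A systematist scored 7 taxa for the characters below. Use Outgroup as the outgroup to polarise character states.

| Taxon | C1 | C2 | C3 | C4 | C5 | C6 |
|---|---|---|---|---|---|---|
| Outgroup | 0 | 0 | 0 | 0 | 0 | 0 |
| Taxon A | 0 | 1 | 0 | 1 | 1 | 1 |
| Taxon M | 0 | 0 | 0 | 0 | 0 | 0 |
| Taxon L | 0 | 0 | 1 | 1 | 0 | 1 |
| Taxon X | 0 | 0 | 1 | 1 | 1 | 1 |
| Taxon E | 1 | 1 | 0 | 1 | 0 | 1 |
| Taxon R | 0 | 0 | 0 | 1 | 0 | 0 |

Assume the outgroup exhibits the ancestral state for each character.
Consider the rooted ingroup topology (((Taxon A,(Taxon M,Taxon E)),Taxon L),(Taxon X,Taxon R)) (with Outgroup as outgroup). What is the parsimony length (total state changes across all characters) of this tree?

Map each character onto (((Taxon A,(Taxon M,Taxon E)),Taxon L),(Taxon X,Taxon R)) (rooted by Outgroup) and count the minimum state changes it requires (Fitch parsimony):
C1: 1; C2: 2; C3: 2; C4: 2; C5: 2; C6: 3.
Total tree length = 12.

12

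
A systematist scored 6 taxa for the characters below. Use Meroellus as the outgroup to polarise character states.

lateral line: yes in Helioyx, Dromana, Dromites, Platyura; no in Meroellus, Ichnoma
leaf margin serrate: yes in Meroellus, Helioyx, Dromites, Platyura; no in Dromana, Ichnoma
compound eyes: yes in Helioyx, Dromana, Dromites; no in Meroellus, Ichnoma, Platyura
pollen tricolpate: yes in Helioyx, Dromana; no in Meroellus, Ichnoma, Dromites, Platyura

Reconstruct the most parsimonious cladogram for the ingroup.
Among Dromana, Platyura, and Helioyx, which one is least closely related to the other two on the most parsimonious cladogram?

Platyura

Character polarity is set by the outgroup: the derived state is whichever differs from the outgroup's state, so for leaf margin serrate the derived state is 'no', and for the remaining characters it is 'yes'.
lateral line: derived state 'yes' in Dromana, Dromites, Helioyx, and Platyura only — synapomorphy for {Dromana, Dromites, Helioyx, Platyura}.
leaf margin serrate groups Dromana and Ichnoma, which is incompatible with the clades supported by the remaining characters; treating it as convergent (homoplasy) costs fewer steps than any alternative tree.
compound eyes (derived state 'yes') is shared by Dromana, Dromites, and Helioyx — a synapomorphy uniting that clade.
pollen tricolpate (derived state 'yes') is shared by Dromana and Helioyx — a synapomorphy uniting that clade.
Most parsimonious ingroup topology: ((((Helioyx,Dromana),Dromites),Platyura),Ichnoma).
Dromana and Helioyx share a more recent common ancestor with each other than either does with Platyura, so Platyura is the least closely related of the three.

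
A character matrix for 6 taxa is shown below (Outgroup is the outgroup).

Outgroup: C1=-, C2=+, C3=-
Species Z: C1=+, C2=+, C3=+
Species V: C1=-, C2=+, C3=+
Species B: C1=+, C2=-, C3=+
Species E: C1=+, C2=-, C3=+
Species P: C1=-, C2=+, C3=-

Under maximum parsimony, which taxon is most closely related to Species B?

Character polarity is set by the outgroup: the derived state is whichever differs from the outgroup's state, so for C2 the derived state is '-', and for the remaining characters it is '+'.
C1: derived state '+' in Species B, Species E, and Species Z only — synapomorphy for {Species B, Species E, Species Z}.
C2 (derived state '-') is shared by Species B and Species E — a synapomorphy uniting that clade.
Only Species B, Species E, Species V, and Species Z show the derived state '+' for C3, supporting them as a clade.
Most parsimonious ingroup topology: (((Species Z,(Species B,Species E)),Species V),Species P).
Species B and Species E form a cherry on this tree, so they are sister taxa.

Species E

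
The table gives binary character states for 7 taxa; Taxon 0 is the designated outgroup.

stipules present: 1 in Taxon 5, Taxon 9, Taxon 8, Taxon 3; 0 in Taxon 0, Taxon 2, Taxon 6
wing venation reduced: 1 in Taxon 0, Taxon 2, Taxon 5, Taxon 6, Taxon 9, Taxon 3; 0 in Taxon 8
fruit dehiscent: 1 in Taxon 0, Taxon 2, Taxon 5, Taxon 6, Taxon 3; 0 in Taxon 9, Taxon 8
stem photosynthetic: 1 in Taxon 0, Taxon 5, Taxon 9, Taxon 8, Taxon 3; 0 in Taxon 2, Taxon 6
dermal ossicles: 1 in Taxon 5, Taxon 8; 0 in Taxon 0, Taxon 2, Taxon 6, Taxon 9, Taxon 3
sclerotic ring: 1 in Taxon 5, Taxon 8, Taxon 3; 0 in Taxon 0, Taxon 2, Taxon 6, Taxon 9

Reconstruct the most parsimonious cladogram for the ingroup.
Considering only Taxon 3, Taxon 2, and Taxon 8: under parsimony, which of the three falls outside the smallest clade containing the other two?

Character polarity is set by the outgroup: the derived state is whichever differs from the outgroup's state, so for wing venation reduced, fruit dehiscent, stem photosynthetic the derived state is '0', and for the remaining characters it is '1'.
stipules present: derived state '1' in Taxon 3, Taxon 5, Taxon 8, and Taxon 9 only — synapomorphy for {Taxon 3, Taxon 5, Taxon 8, Taxon 9}.
wing venation reduced (derived state '0') is unique to Taxon 8 (autapomorphy; uninformative for grouping).
fruit dehiscent (state '0') occurs in Taxon 8 and Taxon 9 but conflicts with the nesting implied by the other characters — most parsimoniously interpreted as homoplasy.
Only Taxon 2 and Taxon 6 show the derived state '0' for stem photosynthetic, supporting them as a clade.
dermal ossicles: derived state '1' in Taxon 5 and Taxon 8 only — synapomorphy for {Taxon 5, Taxon 8}.
Only Taxon 3, Taxon 5, and Taxon 8 show the derived state '1' for sclerotic ring, supporting them as a clade.
Most parsimonious ingroup topology: ((Taxon 2,Taxon 6),(((Taxon 5,Taxon 8),Taxon 3),Taxon 9)).
Taxon 8 and Taxon 3 share a more recent common ancestor with each other than either does with Taxon 2, so Taxon 2 is the least closely related of the three.

Taxon 2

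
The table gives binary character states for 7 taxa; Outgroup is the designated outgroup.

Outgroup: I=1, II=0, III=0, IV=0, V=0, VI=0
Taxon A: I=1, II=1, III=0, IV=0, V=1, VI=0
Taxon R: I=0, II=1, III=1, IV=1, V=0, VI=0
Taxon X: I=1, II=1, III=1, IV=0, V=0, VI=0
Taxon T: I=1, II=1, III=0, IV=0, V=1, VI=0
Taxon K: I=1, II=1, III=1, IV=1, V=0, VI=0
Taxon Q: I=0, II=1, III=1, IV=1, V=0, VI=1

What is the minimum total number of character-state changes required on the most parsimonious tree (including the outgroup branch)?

Character polarity is set by the outgroup: the derived state is whichever differs from the outgroup's state, so for I the derived state is '0', and for the remaining characters it is '1'.
I (derived state '0') is shared by Taxon Q and Taxon R — a synapomorphy uniting that clade.
All ingroup taxa share the derived state '1' for II; it defines the ingroup but does not resolve relationships within it.
III: derived state '1' in Taxon K, Taxon Q, Taxon R, and Taxon X only — synapomorphy for {Taxon K, Taxon Q, Taxon R, Taxon X}.
IV: derived state '1' in Taxon K, Taxon Q, and Taxon R only — synapomorphy for {Taxon K, Taxon Q, Taxon R}.
V (derived state '1') is shared by Taxon A and Taxon T — a synapomorphy uniting that clade.
VI (derived state '1') is unique to Taxon Q (autapomorphy; uninformative for grouping).
Most parsimonious ingroup topology: ((Taxon A,Taxon T),(((Taxon R,Taxon Q),Taxon K),Taxon X)).
Changes per character on this tree: I: 1; II: 1; III: 1; IV: 1; V: 1; VI: 1.
Total = 6.

6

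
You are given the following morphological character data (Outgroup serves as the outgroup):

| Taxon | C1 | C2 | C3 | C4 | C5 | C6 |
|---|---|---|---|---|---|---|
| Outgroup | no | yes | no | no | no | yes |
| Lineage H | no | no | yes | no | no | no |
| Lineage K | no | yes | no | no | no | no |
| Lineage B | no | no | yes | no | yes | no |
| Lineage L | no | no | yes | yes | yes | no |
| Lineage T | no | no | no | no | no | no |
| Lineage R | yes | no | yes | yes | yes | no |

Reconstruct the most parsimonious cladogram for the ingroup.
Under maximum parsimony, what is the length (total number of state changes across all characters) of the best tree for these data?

Character polarity is set by the outgroup: the derived state is whichever differs from the outgroup's state, so for C2, C6 the derived state is 'no', and for the remaining characters it is 'yes'.
C1: derived state 'yes' in Lineage R only — an autapomorphy, so it tells us nothing about relationships among taxa.
Only Lineage B, Lineage H, Lineage L, Lineage R, and Lineage T show the derived state 'no' for C2, supporting them as a clade.
C3: derived state 'yes' in Lineage B, Lineage H, Lineage L, and Lineage R only — synapomorphy for {Lineage B, Lineage H, Lineage L, Lineage R}.
C4 (derived state 'yes') is shared by Lineage L and Lineage R — a synapomorphy uniting that clade.
C5: derived state 'yes' in Lineage B, Lineage L, and Lineage R only — synapomorphy for {Lineage B, Lineage L, Lineage R}.
C6 (derived state 'no') is shared by all ingroup taxa — unites the whole ingroup.
Most parsimonious ingroup topology: (((Lineage H,(Lineage B,(Lineage L,Lineage R))),Lineage T),Lineage K).
Changes per character on this tree: C1: 1; C2: 1; C3: 1; C4: 1; C5: 1; C6: 1.
Total = 6.

6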